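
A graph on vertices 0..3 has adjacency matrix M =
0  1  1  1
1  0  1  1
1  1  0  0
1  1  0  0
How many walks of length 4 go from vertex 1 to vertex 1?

The number of length-4 walks from vertex 1 to vertex 1 is entry (1,1) of M^4, where M is the adjacency matrix.
M^2 = [[3, 2, 1, 1], [2, 3, 1, 1], [1, 1, 2, 2], [1, 1, 2, 2]]
M^3 = [[4, 5, 5, 5], [5, 4, 5, 5], [5, 5, 2, 2], [5, 5, 2, 2]]
M^4 = [[15, 14, 9, 9], [14, 15, 9, 9], [9, 9, 10, 10], [9, 9, 10, 10]]

15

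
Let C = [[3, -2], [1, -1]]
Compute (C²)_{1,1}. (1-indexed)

7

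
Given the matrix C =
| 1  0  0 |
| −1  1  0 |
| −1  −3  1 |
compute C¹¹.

C = I + N where N = [[0, 0, 0], [−1, 0, 0], [−1, −3, 0]] is strictly lower-triangular, so N³ = 0.
(I + N)¹¹ = I + 11·N + 55·N² = [[1, 0, 0], [−11, 1, 0], [154, −33, 1]].

[[1, 0, 0], [−11, 1, 0], [154, −33, 1]]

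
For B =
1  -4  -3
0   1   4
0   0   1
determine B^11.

[[1, -44, -913], [0, 1, 44], [0, 0, 1]]

B = I + N where N = [[0, -4, -3], [0, 0, 4], [0, 0, 0]] is strictly upper-triangular, so N^3 = 0.
(I + N)^11 = I + 11·N + 55·N^2 = [[1, -44, -913], [0, 1, 44], [0, 0, 1]].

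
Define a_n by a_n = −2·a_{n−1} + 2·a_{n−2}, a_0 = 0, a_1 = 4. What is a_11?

With companion matrix A = [[−2, 2], [1, 0]], [a_n, a_{n−1}]ᵀ = A·[a_{n−1}, a_{n−2}]ᵀ, so [a_11, a_10]ᵀ = A¹⁰·[a_1, a_0]ᵀ.
A¹⁰ = [[18272, −13376], [−6688, 4896]], giving [a_11, a_10]ᵀ = [[73088], [−26752]].

73088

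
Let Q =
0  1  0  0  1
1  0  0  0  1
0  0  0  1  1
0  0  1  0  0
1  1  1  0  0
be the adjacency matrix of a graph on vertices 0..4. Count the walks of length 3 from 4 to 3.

0

The number of length-3 walks from vertex 4 to vertex 3 is entry (4,3) of Q^3, where Q is the adjacency matrix.
Q^2 = [[2, 1, 1, 0, 1], [1, 2, 1, 0, 1], [1, 1, 2, 0, 0], [0, 0, 0, 1, 1], [1, 1, 0, 1, 3]]
Q^3 = [[2, 3, 1, 1, 4], [3, 2, 1, 1, 4], [1, 1, 0, 2, 4], [1, 1, 2, 0, 0], [4, 4, 4, 0, 2]]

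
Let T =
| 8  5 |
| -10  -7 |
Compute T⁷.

tr T = 1 and det T = -6, so the characteristic polynomial is λ² − (1)λ + (-6) with roots 3 and -2.
Eigenvectors give P = [[-1, -1], [1, 2]] with P⁻¹ = [[-2, -1], [1, 1]], and T = P·diag(3, -2)·P⁻¹.
Then T⁷ = P·diag(2187, -128)·P⁻¹ = [[-2187, 128], [2187, -256]] · [[-2, -1], [1, 1]] = [[4502, 2315], [-4630, -2443]].

[[4502, 2315], [-4630, -2443]]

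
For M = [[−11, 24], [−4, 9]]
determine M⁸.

[[19681, −39360], [6560, −13119]]

tr M = −2 and det M = −3, so the characteristic polynomial is λ² − (−2)λ + (−3) with roots −3 and 1.
Eigenvectors give P = [[−3, 2], [−1, 1]] with P⁻¹ = [[−1, 2], [−1, 3]], and M = P·diag(−3, 1)·P⁻¹.
Then M⁸ = P·diag(6561, 1)·P⁻¹ = [[−19683, 2], [−6561, 1]] · [[−1, 2], [−1, 3]] = [[19681, −39360], [6560, −13119]].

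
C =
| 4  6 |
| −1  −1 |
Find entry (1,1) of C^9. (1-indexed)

1534

tr C = 3 and det C = 2, so the characteristic polynomial is λ² − (3)λ + (2) with roots 1 and 2.
Eigenvectors give P = [[−2, 3], [1, −1]] with P⁻¹ = [[1, 3], [1, 2]], and C = P·diag(1, 2)·P⁻¹.
Then C^9 = P·diag(1, 512)·P⁻¹ = [[−2, 1536], [1, −512]] · [[1, 3], [1, 2]] = [[1534, 3066], [−511, −1021]].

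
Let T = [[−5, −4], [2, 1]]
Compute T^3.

tr T = −4 and det T = 3, so the characteristic polynomial is λ² − (−4)λ + (3) with roots −1 and −3.
Eigenvectors give P = [[−1, 2], [1, −1]] with P⁻¹ = [[1, 2], [1, 1]], and T = P·diag(−1, −3)·P⁻¹.
Then T^3 = P·diag(−1, −27)·P⁻¹ = [[1, −54], [−1, 27]] · [[1, 2], [1, 1]] = [[−53, −52], [26, 25]].

[[−53, −52], [26, 25]]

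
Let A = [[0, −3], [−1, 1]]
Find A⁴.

[[12, −21], [−7, 19]]

A² = [[3, −3], [−1, 4]]
A³ = [[3, −12], [−4, 7]]
A⁴ = [[12, −21], [−7, 19]]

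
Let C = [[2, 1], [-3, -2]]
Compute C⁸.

[[1, 0], [0, 1]]

C² = I (check: tr C = 0 and det C = -1), so C⁸ = I since 8 is even.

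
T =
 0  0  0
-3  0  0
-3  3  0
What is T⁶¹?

[[0, 0, 0], [0, 0, 0], [0, 0, 0]]

T is strictly triangular, hence nilpotent: T³ = 0, so T⁶¹ = 0.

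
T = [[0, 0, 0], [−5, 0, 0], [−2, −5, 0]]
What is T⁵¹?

[[0, 0, 0], [0, 0, 0], [0, 0, 0]]

T is strictly triangular, hence nilpotent: T³ = 0, so T⁵¹ = 0.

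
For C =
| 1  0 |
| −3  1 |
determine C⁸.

[[1, 0], [−24, 1]]

C = I + N where N = [[0, 0], [−3, 0]] is strictly lower-triangular, so N² = 0.
(I + N)⁸ = I + 8·N = [[1, 0], [−24, 1]].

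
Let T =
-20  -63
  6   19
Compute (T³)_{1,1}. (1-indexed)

tr T = -1 and det T = -2, so the characteristic polynomial is λ² − (-1)λ + (-2) with roots 1 and -2.
Eigenvectors give P = [[-3, 7], [1, -2]] with P⁻¹ = [[2, 7], [1, 3]], and T = P·diag(1, -2)·P⁻¹.
Then T³ = P·diag(1, -8)·P⁻¹ = [[-3, -56], [1, 16]] · [[2, 7], [1, 3]] = [[-62, -189], [18, 55]].

-62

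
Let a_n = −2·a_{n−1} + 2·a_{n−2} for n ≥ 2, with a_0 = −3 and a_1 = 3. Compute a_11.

With companion matrix C = [[−2, 2], [1, 0]], [a_n, a_{n−1}]ᵀ = C·[a_{n−1}, a_{n−2}]ᵀ, so [a_11, a_10]ᵀ = C^10·[a_1, a_0]ᵀ.
C^10 = [[18272, −13376], [−6688, 4896]], giving [a_11, a_10]ᵀ = [[94944], [−34752]].

94944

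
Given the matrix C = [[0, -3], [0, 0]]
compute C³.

[[0, 0], [0, 0]]

C is strictly triangular, hence nilpotent: C² = 0, so C³ = 0.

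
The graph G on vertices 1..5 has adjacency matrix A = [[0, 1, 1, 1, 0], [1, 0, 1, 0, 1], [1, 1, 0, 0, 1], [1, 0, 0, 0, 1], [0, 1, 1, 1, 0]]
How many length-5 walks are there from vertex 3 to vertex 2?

41

The number of length-5 walks from vertex 3 to vertex 2 is entry (3,2) of A^5, where A is the adjacency matrix.
A^2 = [[3, 1, 1, 0, 3], [1, 3, 2, 2, 1], [1, 2, 3, 2, 1], [0, 2, 2, 2, 0], [3, 1, 1, 0, 3]]
A^3 = [[2, 7, 7, 6, 2], [7, 4, 5, 2, 7], [7, 5, 4, 2, 7], [6, 2, 2, 0, 6], [2, 7, 7, 6, 2]]
A^4 = [[20, 11, 11, 4, 20], [11, 19, 18, 14, 11], [11, 18, 19, 14, 11], [4, 14, 14, 12, 4], [20, 11, 11, 4, 20]]
A^5 = [[26, 51, 51, 40, 26], [51, 40, 41, 22, 51], [51, 41, 40, 22, 51], [40, 22, 22, 8, 40], [26, 51, 51, 40, 26]]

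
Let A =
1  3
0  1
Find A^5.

[[1, 15], [0, 1]]

A = I + N where N = [[0, 3], [0, 0]] is strictly upper-triangular, so N^2 = 0.
(I + N)^5 = I + 5·N = [[1, 15], [0, 1]].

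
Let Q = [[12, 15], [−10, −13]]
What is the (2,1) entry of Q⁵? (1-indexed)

tr Q = −1 and det Q = −6, so the characteristic polynomial is λ² − (−1)λ + (−6) with roots 2 and −3.
Eigenvectors give P = [[3, −1], [−2, 1]] with P⁻¹ = [[1, 1], [2, 3]], and Q = P·diag(2, −3)·P⁻¹.
Then Q⁵ = P·diag(32, −243)·P⁻¹ = [[96, 243], [−64, −243]] · [[1, 1], [2, 3]] = [[582, 825], [−550, −793]].

−550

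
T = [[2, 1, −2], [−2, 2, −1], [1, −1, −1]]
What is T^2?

[[0, 6, −3], [−9, 3, 3], [3, 0, 0]]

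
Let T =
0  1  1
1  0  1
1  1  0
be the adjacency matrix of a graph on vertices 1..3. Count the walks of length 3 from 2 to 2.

2

The number of length-3 walks from vertex 2 to vertex 2 is entry (2,2) of T^3, where T is the adjacency matrix.
T^2 = [[2, 1, 1], [1, 2, 1], [1, 1, 2]]
T^3 = [[2, 3, 3], [3, 2, 3], [3, 3, 2]]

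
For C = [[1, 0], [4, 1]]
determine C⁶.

[[1, 0], [24, 1]]

C = I + N where N = [[0, 0], [4, 0]] is strictly lower-triangular, so N² = 0.
(I + N)⁶ = I + 6·N = [[1, 0], [24, 1]].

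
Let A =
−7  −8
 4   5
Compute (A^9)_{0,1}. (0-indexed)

tr A = −2 and det A = −3, so the characteristic polynomial is λ² − (−2)λ + (−3) with roots −3 and 1.
Eigenvectors give P = [[2, −1], [−1, 1]] with P⁻¹ = [[1, 1], [1, 2]], and A = P·diag(−3, 1)·P⁻¹.
Then A^9 = P·diag(−19683, 1)·P⁻¹ = [[−39366, −1], [19683, 1]] · [[1, 1], [1, 2]] = [[−39367, −39368], [19684, 19685]].

−39368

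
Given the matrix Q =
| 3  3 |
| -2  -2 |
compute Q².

[[3, 3], [-2, -2]]

Q² = Q (a projection; rank 1, trace 1), so Q² = Q.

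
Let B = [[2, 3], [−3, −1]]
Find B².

[[−5, 3], [−3, −8]]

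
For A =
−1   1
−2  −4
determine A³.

[[11, 19], [−38, −46]]

tr A = −5 and det A = 6, so the characteristic polynomial is λ² − (−5)λ + (6) with roots −2 and −3.
Eigenvectors give P = [[−1, −1], [1, 2]] with P⁻¹ = [[−2, −1], [1, 1]], and A = P·diag(−2, −3)·P⁻¹.
Then A³ = P·diag(−8, −27)·P⁻¹ = [[8, 27], [−8, −54]] · [[−2, −1], [1, 1]] = [[11, 19], [−38, −46]].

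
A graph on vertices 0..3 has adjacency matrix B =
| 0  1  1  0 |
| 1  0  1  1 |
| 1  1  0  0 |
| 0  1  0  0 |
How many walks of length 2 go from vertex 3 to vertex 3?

1

The number of length-2 walks from vertex 3 to vertex 3 is entry (3,3) of B^2, where B is the adjacency matrix.
B^2 = [[2, 1, 1, 1], [1, 3, 1, 0], [1, 1, 2, 1], [1, 0, 1, 1]]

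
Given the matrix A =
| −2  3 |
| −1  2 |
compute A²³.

[[−2, 3], [−1, 2]]

A² = I (check: tr A = 0 and det A = −1), so A²³ = A since 23 is odd.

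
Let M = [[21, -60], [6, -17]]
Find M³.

[[261, -780], [78, -233]]

tr M = 4 and det M = 3, so the characteristic polynomial is λ² − (4)λ + (3) with roots 3 and 1.
Eigenvectors give P = [[10, 3], [3, 1]] with P⁻¹ = [[1, -3], [-3, 10]], and M = P·diag(3, 1)·P⁻¹.
Then M³ = P·diag(27, 1)·P⁻¹ = [[270, 3], [81, 1]] · [[1, -3], [-3, 10]] = [[261, -780], [78, -233]].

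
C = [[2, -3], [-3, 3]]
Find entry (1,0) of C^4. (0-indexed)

-465

C^2 = [[13, -15], [-15, 18]]
C^3 = [[71, -84], [-84, 99]]
C^4 = [[394, -465], [-465, 549]]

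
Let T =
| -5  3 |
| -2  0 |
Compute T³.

tr T = -5 and det T = 6, so the characteristic polynomial is λ² − (-5)λ + (6) with roots -3 and -2.
Eigenvectors give P = [[3, 1], [2, 1]] with P⁻¹ = [[1, -1], [-2, 3]], and T = P·diag(-3, -2)·P⁻¹.
Then T³ = P·diag(-27, -8)·P⁻¹ = [[-81, -8], [-54, -8]] · [[1, -1], [-2, 3]] = [[-65, 57], [-38, 30]].

[[-65, 57], [-38, 30]]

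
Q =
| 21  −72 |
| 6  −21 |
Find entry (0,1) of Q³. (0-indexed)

−648

tr Q = 0 and det Q = −9, so the characteristic polynomial is λ² − (0)λ + (−9) with roots −3 and 3.
Eigenvectors give P = [[3, 4], [1, 1]] with P⁻¹ = [[−1, 4], [1, −3]], and Q = P·diag(−3, 3)·P⁻¹.
Then Q³ = P·diag(−27, 27)·P⁻¹ = [[−81, 108], [−27, 27]] · [[−1, 4], [1, −3]] = [[189, −648], [54, −189]].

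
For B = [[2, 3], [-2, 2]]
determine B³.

B² = [[-2, 12], [-8, -2]]
B³ = [[-28, 18], [-12, -28]]

[[-28, 18], [-12, -28]]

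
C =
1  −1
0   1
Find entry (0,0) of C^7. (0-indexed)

1

C = I + N where N = [[0, −1], [0, 0]] is strictly upper-triangular, so N^2 = 0.
(I + N)^7 = I + 7·N = [[1, −7], [0, 1]].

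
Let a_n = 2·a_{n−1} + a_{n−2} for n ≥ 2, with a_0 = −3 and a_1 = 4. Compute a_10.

With companion matrix A = [[2, 1], [1, 0]], [a_n, a_{n−1}]ᵀ = A·[a_{n−1}, a_{n−2}]ᵀ, so [a_10, a_9]ᵀ = A⁹·[a_1, a_0]ᵀ.
A⁹ = [[2378, 985], [985, 408]], giving [a_10, a_9]ᵀ = [[6557], [2716]].

6557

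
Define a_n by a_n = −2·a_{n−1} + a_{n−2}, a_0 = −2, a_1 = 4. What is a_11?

27720

With companion matrix T = [[−2, 1], [1, 0]], [a_n, a_{n−1}]ᵀ = T·[a_{n−1}, a_{n−2}]ᵀ, so [a_11, a_10]ᵀ = T¹⁰·[a_1, a_0]ᵀ.
T¹⁰ = [[5741, −2378], [−2378, 985]], giving [a_11, a_10]ᵀ = [[27720], [−11482]].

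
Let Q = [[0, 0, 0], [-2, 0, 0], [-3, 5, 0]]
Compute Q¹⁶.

Q is strictly triangular, hence nilpotent: Q³ = 0, so Q¹⁶ = 0.

[[0, 0, 0], [0, 0, 0], [0, 0, 0]]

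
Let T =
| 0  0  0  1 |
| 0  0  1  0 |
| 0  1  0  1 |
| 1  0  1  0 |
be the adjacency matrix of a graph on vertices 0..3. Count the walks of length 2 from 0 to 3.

0

The number of length-2 walks from vertex 0 to vertex 3 is entry (0,3) of T^2, where T is the adjacency matrix.
T^2 = [[1, 0, 1, 0], [0, 1, 0, 1], [1, 0, 2, 0], [0, 1, 0, 2]]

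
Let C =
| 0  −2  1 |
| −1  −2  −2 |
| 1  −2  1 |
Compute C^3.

C^2 = [[3, 2, 5], [0, 10, 1], [3, 0, 6]]
C^3 = [[3, −20, 4], [−9, −22, −19], [6, −18, 9]]

[[3, −20, 4], [−9, −22, −19], [6, −18, 9]]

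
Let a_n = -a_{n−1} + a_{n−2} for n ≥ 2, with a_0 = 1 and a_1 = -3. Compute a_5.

-18

With companion matrix Q = [[-1, 1], [1, 0]], [a_n, a_{n−1}]ᵀ = Q·[a_{n−1}, a_{n−2}]ᵀ, so [a_5, a_4]ᵀ = Q⁴·[a_1, a_0]ᵀ.
Q⁴ = [[5, -3], [-3, 2]], giving [a_5, a_4]ᵀ = [[-18], [11]].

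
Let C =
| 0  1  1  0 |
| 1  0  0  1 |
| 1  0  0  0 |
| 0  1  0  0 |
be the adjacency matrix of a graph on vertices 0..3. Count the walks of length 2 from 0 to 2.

The number of length-2 walks from vertex 0 to vertex 2 is entry (0,2) of C^2, where C is the adjacency matrix.
C^2 = [[2, 0, 0, 1], [0, 2, 1, 0], [0, 1, 1, 0], [1, 0, 0, 1]]

0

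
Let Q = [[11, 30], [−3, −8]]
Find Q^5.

tr Q = 3 and det Q = 2, so the characteristic polynomial is λ² − (3)λ + (2) with roots 2 and 1.
Eigenvectors give P = [[10, −3], [−3, 1]] with P⁻¹ = [[1, 3], [3, 10]], and Q = P·diag(2, 1)·P⁻¹.
Then Q^5 = P·diag(32, 1)·P⁻¹ = [[320, −3], [−96, 1]] · [[1, 3], [3, 10]] = [[311, 930], [−93, −278]].

[[311, 930], [−93, −278]]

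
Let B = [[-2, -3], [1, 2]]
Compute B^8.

[[1, 0], [0, 1]]

B² = I (check: tr B = 0 and det B = -1), so B^8 = I since 8 is even.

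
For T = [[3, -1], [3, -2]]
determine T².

[[6, -1], [3, 1]]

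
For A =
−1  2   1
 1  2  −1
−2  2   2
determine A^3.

A^2 = [[1, 4, −1], [3, 4, −3], [0, 4, 0]]
A^3 = [[5, 8, −5], [7, 8, −7], [4, 8, −4]]

[[5, 8, −5], [7, 8, −7], [4, 8, −4]]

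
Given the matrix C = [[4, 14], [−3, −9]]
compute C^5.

[[1234, 2954], [−633, −1509]]

tr C = −5 and det C = 6, so the characteristic polynomial is λ² − (−5)λ + (6) with roots −2 and −3.
Eigenvectors give P = [[7, 2], [−3, −1]] with P⁻¹ = [[1, 2], [−3, −7]], and C = P·diag(−2, −3)·P⁻¹.
Then C^5 = P·diag(−32, −243)·P⁻¹ = [[−224, −486], [96, 243]] · [[1, 2], [−3, −7]] = [[1234, 2954], [−633, −1509]].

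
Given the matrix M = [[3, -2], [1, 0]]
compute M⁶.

tr M = 3 and det M = 2, so the characteristic polynomial is λ² − (3)λ + (2) with roots 2 and 1.
Eigenvectors give P = [[2, -1], [1, -1]] with P⁻¹ = [[1, -1], [1, -2]], and M = P·diag(2, 1)·P⁻¹.
Then M⁶ = P·diag(64, 1)·P⁻¹ = [[128, -1], [64, -1]] · [[1, -1], [1, -2]] = [[127, -126], [63, -62]].

[[127, -126], [63, -62]]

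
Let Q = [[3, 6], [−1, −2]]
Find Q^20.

Q² = Q (a projection; rank 1, trace 1), so Q^20 = Q.

[[3, 6], [−1, −2]]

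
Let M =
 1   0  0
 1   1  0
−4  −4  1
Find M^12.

M = I + N where N = [[0, 0, 0], [1, 0, 0], [−4, −4, 0]] is strictly lower-triangular, so N^3 = 0.
(I + N)^12 = I + 12·N + 66·N^2 = [[1, 0, 0], [12, 1, 0], [−312, −48, 1]].

[[1, 0, 0], [12, 1, 0], [−312, −48, 1]]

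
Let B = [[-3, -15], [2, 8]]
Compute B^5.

[[-1023, -3165], [422, 1298]]

tr B = 5 and det B = 6, so the characteristic polynomial is λ² − (5)λ + (6) with roots 3 and 2.
Eigenvectors give P = [[-5, 3], [2, -1]] with P⁻¹ = [[1, 3], [2, 5]], and B = P·diag(3, 2)·P⁻¹.
Then B^5 = P·diag(243, 32)·P⁻¹ = [[-1215, 96], [486, -32]] · [[1, 3], [2, 5]] = [[-1023, -3165], [422, 1298]].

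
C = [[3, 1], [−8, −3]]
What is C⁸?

C² = I (check: tr C = 0 and det C = −1), so C⁸ = I since 8 is even.

[[1, 0], [0, 1]]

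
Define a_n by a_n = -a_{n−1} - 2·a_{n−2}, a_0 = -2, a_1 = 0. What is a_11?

44

With companion matrix A = [[-1, -2], [1, 0]], [a_n, a_{n−1}]ᵀ = A·[a_{n−1}, a_{n−2}]ᵀ, so [a_11, a_10]ᵀ = A^10·[a_1, a_0]ᵀ.
A^10 = [[23, -22], [11, 34]], giving [a_11, a_10]ᵀ = [[44], [-68]].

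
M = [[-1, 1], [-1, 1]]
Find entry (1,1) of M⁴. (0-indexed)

0

M² = [[0, 0], [0, 0]]
M³ = [[0, 0], [0, 0]]
M⁴ = [[0, 0], [0, 0]]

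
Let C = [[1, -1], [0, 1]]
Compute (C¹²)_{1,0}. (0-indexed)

C = I + N where N = [[0, -1], [0, 0]] is strictly upper-triangular, so N² = 0.
(I + N)¹² = I + 12·N = [[1, -12], [0, 1]].

0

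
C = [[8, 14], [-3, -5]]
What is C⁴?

[[106, 210], [-45, -89]]

tr C = 3 and det C = 2, so the characteristic polynomial is λ² − (3)λ + (2) with roots 1 and 2.
Eigenvectors give P = [[-2, 7], [1, -3]] with P⁻¹ = [[3, 7], [1, 2]], and C = P·diag(1, 2)·P⁻¹.
Then C⁴ = P·diag(1, 16)·P⁻¹ = [[-2, 112], [1, -48]] · [[3, 7], [1, 2]] = [[106, 210], [-45, -89]].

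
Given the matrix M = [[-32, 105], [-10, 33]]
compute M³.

tr M = 1 and det M = -6, so the characteristic polynomial is λ² − (1)λ + (-6) with roots -2 and 3.
Eigenvectors give P = [[7, -3], [2, -1]] with P⁻¹ = [[1, -3], [2, -7]], and M = P·diag(-2, 3)·P⁻¹.
Then M³ = P·diag(-8, 27)·P⁻¹ = [[-56, -81], [-16, -27]] · [[1, -3], [2, -7]] = [[-218, 735], [-70, 237]].

[[-218, 735], [-70, 237]]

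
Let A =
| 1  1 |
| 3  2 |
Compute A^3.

A^2 = [[4, 3], [9, 7]]
A^3 = [[13, 10], [30, 23]]

[[13, 10], [30, 23]]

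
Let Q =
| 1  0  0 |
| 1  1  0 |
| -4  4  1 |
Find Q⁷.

[[1, 0, 0], [7, 1, 0], [56, 28, 1]]

Q = I + N where N = [[0, 0, 0], [1, 0, 0], [-4, 4, 0]] is strictly lower-triangular, so N³ = 0.
(I + N)⁷ = I + 7·N + 21·N² = [[1, 0, 0], [7, 1, 0], [56, 28, 1]].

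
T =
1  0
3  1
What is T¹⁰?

T = I + N where N = [[0, 0], [3, 0]] is strictly lower-triangular, so N² = 0.
(I + N)¹⁰ = I + 10·N = [[1, 0], [30, 1]].

[[1, 0], [30, 1]]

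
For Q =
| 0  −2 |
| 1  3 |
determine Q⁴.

[[−14, −30], [15, 31]]

tr Q = 3 and det Q = 2, so the characteristic polynomial is λ² − (3)λ + (2) with roots 1 and 2.
Eigenvectors give P = [[2, 1], [−1, −1]] with P⁻¹ = [[1, 1], [−1, −2]], and Q = P·diag(1, 2)·P⁻¹.
Then Q⁴ = P·diag(1, 16)·P⁻¹ = [[2, 16], [−1, −16]] · [[1, 1], [−1, −2]] = [[−14, −30], [15, 31]].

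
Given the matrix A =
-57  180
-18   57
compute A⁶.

tr A = 0 and det A = -9, so the characteristic polynomial is λ² − (0)λ + (-9) with roots -3 and 3.
Eigenvectors give P = [[-10, 3], [-3, 1]] with P⁻¹ = [[-1, 3], [-3, 10]], and A = P·diag(-3, 3)·P⁻¹.
Then A⁶ = P·diag(729, 729)·P⁻¹ = [[-7290, 2187], [-2187, 729]] · [[-1, 3], [-3, 10]] = [[729, 0], [0, 729]].

[[729, 0], [0, 729]]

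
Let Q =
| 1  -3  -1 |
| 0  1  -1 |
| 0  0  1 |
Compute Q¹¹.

Q = I + N where N = [[0, -3, -1], [0, 0, -1], [0, 0, 0]] is strictly upper-triangular, so N³ = 0.
(I + N)¹¹ = I + 11·N + 55·N² = [[1, -33, 154], [0, 1, -11], [0, 0, 1]].

[[1, -33, 154], [0, 1, -11], [0, 0, 1]]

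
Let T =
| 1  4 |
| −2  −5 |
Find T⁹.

[[19681, 39364], [−19682, −39365]]

tr T = −4 and det T = 3, so the characteristic polynomial is λ² − (−4)λ + (3) with roots −3 and −1.
Eigenvectors give P = [[−1, −2], [1, 1]] with P⁻¹ = [[1, 2], [−1, −1]], and T = P·diag(−3, −1)·P⁻¹.
Then T⁹ = P·diag(−19683, −1)·P⁻¹ = [[19683, 2], [−19683, −1]] · [[1, 2], [−1, −1]] = [[19681, 39364], [−19682, −39365]].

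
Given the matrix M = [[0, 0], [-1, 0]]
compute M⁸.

M is strictly triangular, hence nilpotent: M² = 0, so M⁸ = 0.

[[0, 0], [0, 0]]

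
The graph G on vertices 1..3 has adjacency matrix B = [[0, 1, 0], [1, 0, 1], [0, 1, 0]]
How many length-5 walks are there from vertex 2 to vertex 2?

The number of length-5 walks from vertex 2 to vertex 2 is entry (2,2) of B^5, where B is the adjacency matrix.
B^2 = [[1, 0, 1], [0, 2, 0], [1, 0, 1]]
B^3 = [[0, 2, 0], [2, 0, 2], [0, 2, 0]]
B^4 = [[2, 0, 2], [0, 4, 0], [2, 0, 2]]
B^5 = [[0, 4, 0], [4, 0, 4], [0, 4, 0]]

0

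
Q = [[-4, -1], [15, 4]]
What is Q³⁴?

[[1, 0], [0, 1]]

Q² = I (check: tr Q = 0 and det Q = -1), so Q³⁴ = I since 34 is even.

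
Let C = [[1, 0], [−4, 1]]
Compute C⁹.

[[1, 0], [−36, 1]]

C = I + N where N = [[0, 0], [−4, 0]] is strictly lower-triangular, so N² = 0.
(I + N)⁹ = I + 9·N = [[1, 0], [−36, 1]].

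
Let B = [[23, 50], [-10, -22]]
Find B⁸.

tr B = 1 and det B = -6, so the characteristic polynomial is λ² − (1)λ + (-6) with roots -2 and 3.
Eigenvectors give P = [[-2, 5], [1, -2]] with P⁻¹ = [[2, 5], [1, 2]], and B = P·diag(-2, 3)·P⁻¹.
Then B⁸ = P·diag(256, 6561)·P⁻¹ = [[-512, 32805], [256, -13122]] · [[2, 5], [1, 2]] = [[31781, 63050], [-12610, -24964]].

[[31781, 63050], [-12610, -24964]]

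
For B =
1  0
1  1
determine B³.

[[1, 0], [3, 1]]

B = I + N where N = [[0, 0], [1, 0]] is strictly lower-triangular, so N² = 0.
(I + N)³ = I + 3·N = [[1, 0], [3, 1]].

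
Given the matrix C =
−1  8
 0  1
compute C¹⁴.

C² = I (check: tr C = 0 and det C = −1), so C¹⁴ = I since 14 is even.

[[1, 0], [0, 1]]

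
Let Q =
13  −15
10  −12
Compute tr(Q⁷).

tr Q = 1 and det Q = −6, so the characteristic polynomial is λ² − (1)λ + (−6) with roots 3 and −2.
Eigenvectors give P = [[3, −1], [2, −1]] with P⁻¹ = [[1, −1], [2, −3]], and Q = P·diag(3, −2)·P⁻¹.
Then Q⁷ = P·diag(2187, −128)·P⁻¹ = [[6561, 128], [4374, 128]] · [[1, −1], [2, −3]] = [[6817, −6945], [4630, −4758]].

2059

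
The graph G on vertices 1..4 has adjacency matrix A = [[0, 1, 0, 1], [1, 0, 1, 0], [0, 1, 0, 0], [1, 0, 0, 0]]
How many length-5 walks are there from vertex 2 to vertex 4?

0

The number of length-5 walks from vertex 2 to vertex 4 is entry (2,4) of A⁵, where A is the adjacency matrix.
A² = [[2, 0, 1, 0], [0, 2, 0, 1], [1, 0, 1, 0], [0, 1, 0, 1]]
A³ = [[0, 3, 0, 2], [3, 0, 2, 0], [0, 2, 0, 1], [2, 0, 1, 0]]
A⁴ = [[5, 0, 3, 0], [0, 5, 0, 3], [3, 0, 2, 0], [0, 3, 0, 2]]
A⁵ = [[0, 8, 0, 5], [8, 0, 5, 0], [0, 5, 0, 3], [5, 0, 3, 0]]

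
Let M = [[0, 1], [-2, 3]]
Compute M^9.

[[-510, 511], [-1022, 1023]]

tr M = 3 and det M = 2, so the characteristic polynomial is λ² − (3)λ + (2) with roots 1 and 2.
Eigenvectors give P = [[1, -1], [1, -2]] with P⁻¹ = [[2, -1], [1, -1]], and M = P·diag(1, 2)·P⁻¹.
Then M^9 = P·diag(1, 512)·P⁻¹ = [[1, -512], [1, -1024]] · [[2, -1], [1, -1]] = [[-510, 511], [-1022, 1023]].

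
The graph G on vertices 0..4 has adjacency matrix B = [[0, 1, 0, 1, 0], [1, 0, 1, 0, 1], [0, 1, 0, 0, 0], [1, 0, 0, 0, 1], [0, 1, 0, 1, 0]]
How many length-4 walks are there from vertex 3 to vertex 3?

8

The number of length-4 walks from vertex 3 to vertex 3 is entry (3,3) of B^4, where B is the adjacency matrix.
B^2 = [[2, 0, 1, 0, 2], [0, 3, 0, 2, 0], [1, 0, 1, 0, 1], [0, 2, 0, 2, 0], [2, 0, 1, 0, 2]]
B^3 = [[0, 5, 0, 4, 0], [5, 0, 3, 0, 5], [0, 3, 0, 2, 0], [4, 0, 2, 0, 4], [0, 5, 0, 4, 0]]
B^4 = [[9, 0, 5, 0, 9], [0, 13, 0, 10, 0], [5, 0, 3, 0, 5], [0, 10, 0, 8, 0], [9, 0, 5, 0, 9]]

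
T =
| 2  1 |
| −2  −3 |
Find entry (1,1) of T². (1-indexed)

2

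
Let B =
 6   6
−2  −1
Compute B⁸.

tr B = 5 and det B = 6, so the characteristic polynomial is λ² − (5)λ + (6) with roots 2 and 3.
Eigenvectors give P = [[−3, −2], [2, 1]] with P⁻¹ = [[1, 2], [−2, −3]], and B = P·diag(2, 3)·P⁻¹.
Then B⁸ = P·diag(256, 6561)·P⁻¹ = [[−768, −13122], [512, 6561]] · [[1, 2], [−2, −3]] = [[25476, 37830], [−12610, −18659]].

[[25476, 37830], [−12610, −18659]]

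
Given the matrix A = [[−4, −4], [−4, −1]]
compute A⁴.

A² = [[32, 20], [20, 17]]
A³ = [[−208, −148], [−148, −97]]
A⁴ = [[1424, 980], [980, 689]]

[[1424, 980], [980, 689]]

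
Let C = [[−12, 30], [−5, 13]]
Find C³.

[[−78, 210], [−35, 97]]

tr C = 1 and det C = −6, so the characteristic polynomial is λ² − (1)λ + (−6) with roots −2 and 3.
Eigenvectors give P = [[3, 2], [1, 1]] with P⁻¹ = [[1, −2], [−1, 3]], and C = P·diag(−2, 3)·P⁻¹.
Then C³ = P·diag(−8, 27)·P⁻¹ = [[−24, 54], [−8, 27]] · [[1, −2], [−1, 3]] = [[−78, 210], [−35, 97]].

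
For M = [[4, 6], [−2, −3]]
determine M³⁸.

[[4, 6], [−2, −3]]

M² = M (a projection; rank 1, trace 1), so M³⁸ = M.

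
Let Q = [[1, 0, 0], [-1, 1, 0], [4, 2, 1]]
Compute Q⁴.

[[1, 0, 0], [-4, 1, 0], [4, 8, 1]]

Q = I + N where N = [[0, 0, 0], [-1, 0, 0], [4, 2, 0]] is strictly lower-triangular, so N³ = 0.
(I + N)⁴ = I + 4·N + 6·N² = [[1, 0, 0], [-4, 1, 0], [4, 8, 1]].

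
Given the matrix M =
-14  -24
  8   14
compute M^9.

[[-3584, -6144], [2048, 3584]]

tr M = 0 and det M = -4, so the characteristic polynomial is λ² − (0)λ + (-4) with roots -2 and 2.
Eigenvectors give P = [[-2, -3], [1, 2]] with P⁻¹ = [[-2, -3], [1, 2]], and M = P·diag(-2, 2)·P⁻¹.
Then M^9 = P·diag(-512, 512)·P⁻¹ = [[1024, -1536], [-512, 1024]] · [[-2, -3], [1, 2]] = [[-3584, -6144], [2048, 3584]].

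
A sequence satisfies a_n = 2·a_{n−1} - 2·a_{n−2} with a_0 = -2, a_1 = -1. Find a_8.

With companion matrix C = [[2, -2], [1, 0]], [a_n, a_{n−1}]ᵀ = C·[a_{n−1}, a_{n−2}]ᵀ, so [a_8, a_7]ᵀ = C^7·[a_1, a_0]ᵀ.
C^7 = [[0, 16], [-8, 16]], giving [a_8, a_7]ᵀ = [[-32], [-24]].

-32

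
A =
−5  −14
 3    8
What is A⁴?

[[−89, −210], [45, 106]]

tr A = 3 and det A = 2, so the characteristic polynomial is λ² − (3)λ + (2) with roots 1 and 2.
Eigenvectors give P = [[7, −2], [−3, 1]] with P⁻¹ = [[1, 2], [3, 7]], and A = P·diag(1, 2)·P⁻¹.
Then A⁴ = P·diag(1, 16)·P⁻¹ = [[7, −32], [−3, 16]] · [[1, 2], [3, 7]] = [[−89, −210], [45, 106]].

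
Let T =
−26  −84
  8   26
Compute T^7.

[[−1664, −5376], [512, 1664]]

tr T = 0 and det T = −4, so the characteristic polynomial is λ² − (0)λ + (−4) with roots 2 and −2.
Eigenvectors give P = [[−3, 7], [1, −2]] with P⁻¹ = [[2, 7], [1, 3]], and T = P·diag(2, −2)·P⁻¹.
Then T^7 = P·diag(128, −128)·P⁻¹ = [[−384, −896], [128, 256]] · [[2, 7], [1, 3]] = [[−1664, −5376], [512, 1664]].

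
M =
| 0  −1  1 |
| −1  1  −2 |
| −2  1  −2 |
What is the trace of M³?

−1

M² = [[−1, 0, 0], [3, 0, 1], [3, 1, 0]]
M³ = [[0, 1, −1], [−2, −2, 1], [−1, −2, 1]]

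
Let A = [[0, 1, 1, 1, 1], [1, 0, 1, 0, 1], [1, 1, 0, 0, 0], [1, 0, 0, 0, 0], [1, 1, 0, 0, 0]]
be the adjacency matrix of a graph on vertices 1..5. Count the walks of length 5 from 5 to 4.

The number of length-5 walks from vertex 5 to vertex 4 is entry (5,4) of A^5, where A is the adjacency matrix.
A^2 = [[4, 2, 1, 0, 1], [2, 3, 1, 1, 1], [1, 1, 2, 1, 2], [0, 1, 1, 1, 1], [1, 1, 2, 1, 2]]
A^3 = [[4, 6, 6, 4, 6], [6, 4, 5, 2, 5], [6, 5, 2, 1, 2], [4, 2, 1, 0, 1], [6, 5, 2, 1, 2]]
A^4 = [[22, 16, 10, 4, 10], [16, 16, 10, 6, 10], [10, 10, 11, 6, 11], [4, 6, 6, 4, 6], [10, 10, 11, 6, 11]]
A^5 = [[40, 42, 38, 22, 38], [42, 36, 32, 16, 32], [38, 32, 20, 10, 20], [22, 16, 10, 4, 10], [38, 32, 20, 10, 20]]

10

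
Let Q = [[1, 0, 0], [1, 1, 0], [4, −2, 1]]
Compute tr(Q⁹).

Q = I + N where N = [[0, 0, 0], [1, 0, 0], [4, −2, 0]] is strictly lower-triangular, so N³ = 0.
(I + N)⁹ = I + 9·N + 36·N² = [[1, 0, 0], [9, 1, 0], [−36, −18, 1]].

3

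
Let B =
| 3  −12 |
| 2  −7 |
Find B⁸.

tr B = −4 and det B = 3, so the characteristic polynomial is λ² − (−4)λ + (3) with roots −3 and −1.
Eigenvectors give P = [[−2, −3], [−1, −1]] with P⁻¹ = [[1, −3], [−1, 2]], and B = P·diag(−3, −1)·P⁻¹.
Then B⁸ = P·diag(6561, 1)·P⁻¹ = [[−13122, −3], [−6561, −1]] · [[1, −3], [−1, 2]] = [[−13119, 39360], [−6560, 19681]].

[[−13119, 39360], [−6560, 19681]]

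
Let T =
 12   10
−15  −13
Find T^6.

[[−1266, −1330], [1995, 2059]]

tr T = −1 and det T = −6, so the characteristic polynomial is λ² − (−1)λ + (−6) with roots 2 and −3.
Eigenvectors give P = [[1, 2], [−1, −3]] with P⁻¹ = [[3, 2], [−1, −1]], and T = P·diag(2, −3)·P⁻¹.
Then T^6 = P·diag(64, 729)·P⁻¹ = [[64, 1458], [−64, −2187]] · [[3, 2], [−1, −1]] = [[−1266, −1330], [1995, 2059]].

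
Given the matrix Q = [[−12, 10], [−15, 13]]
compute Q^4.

tr Q = 1 and det Q = −6, so the characteristic polynomial is λ² − (1)λ + (−6) with roots −2 and 3.
Eigenvectors give P = [[1, −2], [1, −3]] with P⁻¹ = [[3, −2], [1, −1]], and Q = P·diag(−2, 3)·P⁻¹.
Then Q^4 = P·diag(16, 81)·P⁻¹ = [[16, −162], [16, −243]] · [[3, −2], [1, −1]] = [[−114, 130], [−195, 211]].

[[−114, 130], [−195, 211]]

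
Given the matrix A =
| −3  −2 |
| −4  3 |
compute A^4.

[[289, 0], [0, 289]]

A^2 = [[17, 0], [0, 17]]
A^3 = [[−51, −34], [−68, 51]]
A^4 = [[289, 0], [0, 289]]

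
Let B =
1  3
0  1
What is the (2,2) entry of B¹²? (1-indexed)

1

B = I + N where N = [[0, 3], [0, 0]] is strictly upper-triangular, so N² = 0.
(I + N)¹² = I + 12·N = [[1, 36], [0, 1]].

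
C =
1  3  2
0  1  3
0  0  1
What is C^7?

[[1, 21, 203], [0, 1, 21], [0, 0, 1]]

C = I + N where N = [[0, 3, 2], [0, 0, 3], [0, 0, 0]] is strictly upper-triangular, so N^3 = 0.
(I + N)^7 = I + 7·N + 21·N^2 = [[1, 21, 203], [0, 1, 21], [0, 0, 1]].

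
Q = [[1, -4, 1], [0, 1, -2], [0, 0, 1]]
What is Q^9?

Q = I + N where N = [[0, -4, 1], [0, 0, -2], [0, 0, 0]] is strictly upper-triangular, so N^3 = 0.
(I + N)^9 = I + 9·N + 36·N^2 = [[1, -36, 297], [0, 1, -18], [0, 0, 1]].

[[1, -36, 297], [0, 1, -18], [0, 0, 1]]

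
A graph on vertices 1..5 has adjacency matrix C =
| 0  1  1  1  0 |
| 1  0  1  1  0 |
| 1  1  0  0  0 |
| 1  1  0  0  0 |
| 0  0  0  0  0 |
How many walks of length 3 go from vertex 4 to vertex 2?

The number of length-3 walks from vertex 4 to vertex 2 is entry (4,2) of C³, where C is the adjacency matrix.
C² = [[3, 2, 1, 1, 0], [2, 3, 1, 1, 0], [1, 1, 2, 2, 0], [1, 1, 2, 2, 0], [0, 0, 0, 0, 0]]
C³ = [[4, 5, 5, 5, 0], [5, 4, 5, 5, 0], [5, 5, 2, 2, 0], [5, 5, 2, 2, 0], [0, 0, 0, 0, 0]]

5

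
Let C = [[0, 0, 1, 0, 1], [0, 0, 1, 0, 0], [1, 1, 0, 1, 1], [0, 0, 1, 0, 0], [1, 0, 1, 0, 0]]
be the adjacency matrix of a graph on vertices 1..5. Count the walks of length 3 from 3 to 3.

2

The number of length-3 walks from vertex 3 to vertex 3 is entry (3,3) of C³, where C is the adjacency matrix.
C² = [[2, 1, 1, 1, 1], [1, 1, 0, 1, 1], [1, 0, 4, 0, 1], [1, 1, 0, 1, 1], [1, 1, 1, 1, 2]]
C³ = [[2, 1, 5, 1, 3], [1, 0, 4, 0, 1], [5, 4, 2, 4, 5], [1, 0, 4, 0, 1], [3, 1, 5, 1, 2]]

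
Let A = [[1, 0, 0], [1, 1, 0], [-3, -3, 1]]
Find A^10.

[[1, 0, 0], [10, 1, 0], [-165, -30, 1]]

A = I + N where N = [[0, 0, 0], [1, 0, 0], [-3, -3, 0]] is strictly lower-triangular, so N^3 = 0.
(I + N)^10 = I + 10·N + 45·N^2 = [[1, 0, 0], [10, 1, 0], [-165, -30, 1]].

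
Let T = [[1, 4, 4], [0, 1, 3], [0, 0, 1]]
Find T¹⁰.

T = I + N where N = [[0, 4, 4], [0, 0, 3], [0, 0, 0]] is strictly upper-triangular, so N³ = 0.
(I + N)¹⁰ = I + 10·N + 45·N² = [[1, 40, 580], [0, 1, 30], [0, 0, 1]].

[[1, 40, 580], [0, 1, 30], [0, 0, 1]]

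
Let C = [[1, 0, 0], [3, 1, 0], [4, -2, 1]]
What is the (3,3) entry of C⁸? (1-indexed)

1

C = I + N where N = [[0, 0, 0], [3, 0, 0], [4, -2, 0]] is strictly lower-triangular, so N³ = 0.
(I + N)⁸ = I + 8·N + 28·N² = [[1, 0, 0], [24, 1, 0], [-136, -16, 1]].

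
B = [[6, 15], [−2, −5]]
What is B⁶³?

B² = B (a projection; rank 1, trace 1), so B⁶³ = B.

[[6, 15], [−2, −5]]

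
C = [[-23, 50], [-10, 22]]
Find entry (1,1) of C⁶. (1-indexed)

tr C = -1 and det C = -6, so the characteristic polynomial is λ² − (-1)λ + (-6) with roots -3 and 2.
Eigenvectors give P = [[5, 2], [2, 1]] with P⁻¹ = [[1, -2], [-2, 5]], and C = P·diag(-3, 2)·P⁻¹.
Then C⁶ = P·diag(729, 64)·P⁻¹ = [[3645, 128], [1458, 64]] · [[1, -2], [-2, 5]] = [[3389, -6650], [1330, -2596]].

3389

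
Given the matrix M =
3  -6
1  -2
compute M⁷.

[[3, -6], [1, -2]]

M² = M (a projection; rank 1, trace 1), so M⁷ = M.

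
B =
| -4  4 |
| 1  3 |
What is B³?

B² = [[20, -4], [-1, 13]]
B³ = [[-84, 68], [17, 35]]

[[-84, 68], [17, 35]]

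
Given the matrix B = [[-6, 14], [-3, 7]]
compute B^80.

[[-6, 14], [-3, 7]]

B² = B (a projection; rank 1, trace 1), so B^80 = B.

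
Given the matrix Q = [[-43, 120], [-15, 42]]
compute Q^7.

[[-20707, 55560], [-6945, 18648]]

tr Q = -1 and det Q = -6, so the characteristic polynomial is λ² − (-1)λ + (-6) with roots 2 and -3.
Eigenvectors give P = [[-8, 3], [-3, 1]] with P⁻¹ = [[1, -3], [3, -8]], and Q = P·diag(2, -3)·P⁻¹.
Then Q^7 = P·diag(128, -2187)·P⁻¹ = [[-1024, -6561], [-384, -2187]] · [[1, -3], [3, -8]] = [[-20707, 55560], [-6945, 18648]].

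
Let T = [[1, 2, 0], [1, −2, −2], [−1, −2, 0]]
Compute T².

[[3, −2, −4], [1, 10, 4], [−3, 2, 4]]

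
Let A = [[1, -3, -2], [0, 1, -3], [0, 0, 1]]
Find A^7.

[[1, -21, 175], [0, 1, -21], [0, 0, 1]]

A = I + N where N = [[0, -3, -2], [0, 0, -3], [0, 0, 0]] is strictly upper-triangular, so N^3 = 0.
(I + N)^7 = I + 7·N + 21·N^2 = [[1, -21, 175], [0, 1, -21], [0, 0, 1]].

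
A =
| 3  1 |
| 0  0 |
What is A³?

[[27, 9], [0, 0]]

A² = [[9, 3], [0, 0]]
A³ = [[27, 9], [0, 0]]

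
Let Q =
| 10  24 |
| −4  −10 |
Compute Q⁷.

tr Q = 0 and det Q = −4, so the characteristic polynomial is λ² − (0)λ + (−4) with roots −2 and 2.
Eigenvectors give P = [[2, 3], [−1, −1]] with P⁻¹ = [[−1, −3], [1, 2]], and Q = P·diag(−2, 2)·P⁻¹.
Then Q⁷ = P·diag(−128, 128)·P⁻¹ = [[−256, 384], [128, −128]] · [[−1, −3], [1, 2]] = [[640, 1536], [−256, −640]].

[[640, 1536], [−256, −640]]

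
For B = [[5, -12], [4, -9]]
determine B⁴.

[[-239, 480], [-160, 321]]

tr B = -4 and det B = 3, so the characteristic polynomial is λ² − (-4)λ + (3) with roots -3 and -1.
Eigenvectors give P = [[-3, 2], [-2, 1]] with P⁻¹ = [[1, -2], [2, -3]], and B = P·diag(-3, -1)·P⁻¹.
Then B⁴ = P·diag(81, 1)·P⁻¹ = [[-243, 2], [-162, 1]] · [[1, -2], [2, -3]] = [[-239, 480], [-160, 321]].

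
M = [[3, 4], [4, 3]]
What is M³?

M² = [[25, 24], [24, 25]]
M³ = [[171, 172], [172, 171]]

[[171, 172], [172, 171]]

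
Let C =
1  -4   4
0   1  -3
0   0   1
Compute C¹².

C = I + N where N = [[0, -4, 4], [0, 0, -3], [0, 0, 0]] is strictly upper-triangular, so N³ = 0.
(I + N)¹² = I + 12·N + 66·N² = [[1, -48, 840], [0, 1, -36], [0, 0, 1]].

[[1, -48, 840], [0, 1, -36], [0, 0, 1]]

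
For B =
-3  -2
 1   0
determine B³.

[[-15, -14], [7, 6]]

tr B = -3 and det B = 2, so the characteristic polynomial is λ² − (-3)λ + (2) with roots -1 and -2.
Eigenvectors give P = [[1, 2], [-1, -1]] with P⁻¹ = [[-1, -2], [1, 1]], and B = P·diag(-1, -2)·P⁻¹.
Then B³ = P·diag(-1, -8)·P⁻¹ = [[-1, -16], [1, 8]] · [[-1, -2], [1, 1]] = [[-15, -14], [7, 6]].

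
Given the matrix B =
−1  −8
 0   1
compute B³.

B² = I (check: tr B = 0 and det B = −1), so B³ = B since 3 is odd.

[[−1, −8], [0, 1]]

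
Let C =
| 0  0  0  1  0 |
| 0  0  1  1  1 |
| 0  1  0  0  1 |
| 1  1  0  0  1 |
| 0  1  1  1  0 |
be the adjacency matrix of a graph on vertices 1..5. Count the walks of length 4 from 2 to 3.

9

The number of length-4 walks from vertex 2 to vertex 3 is entry (2,3) of C⁴, where C is the adjacency matrix.
C² = [[1, 1, 0, 0, 1], [1, 3, 1, 1, 2], [0, 1, 2, 2, 1], [0, 1, 2, 3, 1], [1, 2, 1, 1, 3]]
C³ = [[0, 1, 2, 3, 1], [1, 4, 5, 6, 5], [2, 5, 2, 2, 5], [3, 6, 2, 2, 6], [1, 5, 5, 6, 4]]
C⁴ = [[3, 6, 2, 2, 6], [6, 16, 9, 10, 15], [2, 9, 10, 12, 9], [2, 10, 12, 15, 10], [6, 15, 9, 10, 16]]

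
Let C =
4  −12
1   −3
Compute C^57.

C² = C (a projection; rank 1, trace 1), so C^57 = C.

[[4, −12], [1, −3]]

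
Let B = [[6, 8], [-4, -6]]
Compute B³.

[[24, 32], [-16, -24]]

tr B = 0 and det B = -4, so the characteristic polynomial is λ² − (0)λ + (-4) with roots 2 and -2.
Eigenvectors give P = [[-2, 1], [1, -1]] with P⁻¹ = [[-1, -1], [-1, -2]], and B = P·diag(2, -2)·P⁻¹.
Then B³ = P·diag(8, -8)·P⁻¹ = [[-16, -8], [8, 8]] · [[-1, -1], [-1, -2]] = [[24, 32], [-16, -24]].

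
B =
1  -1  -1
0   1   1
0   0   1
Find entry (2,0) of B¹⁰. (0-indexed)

0

B = I + N where N = [[0, -1, -1], [0, 0, 1], [0, 0, 0]] is strictly upper-triangular, so N³ = 0.
(I + N)¹⁰ = I + 10·N + 45·N² = [[1, -10, -55], [0, 1, 10], [0, 0, 1]].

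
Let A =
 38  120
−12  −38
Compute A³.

[[152, 480], [−48, −152]]

tr A = 0 and det A = −4, so the characteristic polynomial is λ² − (0)λ + (−4) with roots 2 and −2.
Eigenvectors give P = [[10, −3], [−3, 1]] with P⁻¹ = [[1, 3], [3, 10]], and A = P·diag(2, −2)·P⁻¹.
Then A³ = P·diag(8, −8)·P⁻¹ = [[80, 24], [−24, −8]] · [[1, 3], [3, 10]] = [[152, 480], [−48, −152]].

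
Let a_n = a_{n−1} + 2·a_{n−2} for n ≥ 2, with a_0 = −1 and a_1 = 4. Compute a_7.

130

With companion matrix Q = [[1, 2], [1, 0]], [a_n, a_{n−1}]ᵀ = Q·[a_{n−1}, a_{n−2}]ᵀ, so [a_7, a_6]ᵀ = Q⁶·[a_1, a_0]ᵀ.
Q⁶ = [[43, 42], [21, 22]], giving [a_7, a_6]ᵀ = [[130], [62]].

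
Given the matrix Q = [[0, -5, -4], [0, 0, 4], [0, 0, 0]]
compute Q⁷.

Q is strictly triangular, hence nilpotent: Q³ = 0, so Q⁷ = 0.

[[0, 0, 0], [0, 0, 0], [0, 0, 0]]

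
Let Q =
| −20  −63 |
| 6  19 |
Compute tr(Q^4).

tr Q = −1 and det Q = −2, so the characteristic polynomial is λ² − (−1)λ + (−2) with roots −2 and 1.
Eigenvectors give P = [[7, −3], [−2, 1]] with P⁻¹ = [[1, 3], [2, 7]], and Q = P·diag(−2, 1)·P⁻¹.
Then Q^4 = P·diag(16, 1)·P⁻¹ = [[112, −3], [−32, 1]] · [[1, 3], [2, 7]] = [[106, 315], [−30, −89]].

17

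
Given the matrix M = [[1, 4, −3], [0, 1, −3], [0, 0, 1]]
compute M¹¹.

M = I + N where N = [[0, 4, −3], [0, 0, −3], [0, 0, 0]] is strictly upper-triangular, so N³ = 0.
(I + N)¹¹ = I + 11·N + 55·N² = [[1, 44, −693], [0, 1, −33], [0, 0, 1]].

[[1, 44, −693], [0, 1, −33], [0, 0, 1]]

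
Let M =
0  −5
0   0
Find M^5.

[[0, 0], [0, 0]]

M is strictly triangular, hence nilpotent: M^2 = 0, so M^5 = 0.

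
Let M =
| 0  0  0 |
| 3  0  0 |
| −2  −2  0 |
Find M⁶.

M is strictly triangular, hence nilpotent: M³ = 0, so M⁶ = 0.

[[0, 0, 0], [0, 0, 0], [0, 0, 0]]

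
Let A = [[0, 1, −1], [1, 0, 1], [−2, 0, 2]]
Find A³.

[[2, 3, −5], [−1, −2, 5], [−14, −4, 14]]

A² = [[3, 0, −1], [−2, 1, 1], [−4, −2, 6]]
A³ = [[2, 3, −5], [−1, −2, 5], [−14, −4, 14]]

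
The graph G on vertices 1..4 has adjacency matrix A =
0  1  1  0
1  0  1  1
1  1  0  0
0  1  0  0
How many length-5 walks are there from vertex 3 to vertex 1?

The number of length-5 walks from vertex 3 to vertex 1 is entry (3,1) of A⁵, where A is the adjacency matrix.
A² = [[2, 1, 1, 1], [1, 3, 1, 0], [1, 1, 2, 1], [1, 0, 1, 1]]
A³ = [[2, 4, 3, 1], [4, 2, 4, 3], [3, 4, 2, 1], [1, 3, 1, 0]]
A⁴ = [[7, 6, 6, 4], [6, 11, 6, 2], [6, 6, 7, 4], [4, 2, 4, 3]]
A⁵ = [[12, 17, 13, 6], [17, 14, 17, 11], [13, 17, 12, 6], [6, 11, 6, 2]]

13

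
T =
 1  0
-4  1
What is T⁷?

T = I + N where N = [[0, 0], [-4, 0]] is strictly lower-triangular, so N² = 0.
(I + N)⁷ = I + 7·N = [[1, 0], [-28, 1]].

[[1, 0], [-28, 1]]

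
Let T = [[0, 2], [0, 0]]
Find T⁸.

[[0, 0], [0, 0]]

T is strictly triangular, hence nilpotent: T² = 0, so T⁸ = 0.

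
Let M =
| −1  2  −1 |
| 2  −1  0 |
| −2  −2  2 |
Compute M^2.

[[7, −2, −1], [−4, 5, −2], [−6, −6, 6]]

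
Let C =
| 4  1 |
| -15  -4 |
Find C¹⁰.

[[1, 0], [0, 1]]

C² = I (check: tr C = 0 and det C = -1), so C¹⁰ = I since 10 is even.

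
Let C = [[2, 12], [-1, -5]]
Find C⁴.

[[-44, -180], [15, 61]]

tr C = -3 and det C = 2, so the characteristic polynomial is λ² − (-3)λ + (2) with roots -2 and -1.
Eigenvectors give P = [[-3, -4], [1, 1]] with P⁻¹ = [[1, 4], [-1, -3]], and C = P·diag(-2, -1)·P⁻¹.
Then C⁴ = P·diag(16, 1)·P⁻¹ = [[-48, -4], [16, 1]] · [[1, 4], [-1, -3]] = [[-44, -180], [15, 61]].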